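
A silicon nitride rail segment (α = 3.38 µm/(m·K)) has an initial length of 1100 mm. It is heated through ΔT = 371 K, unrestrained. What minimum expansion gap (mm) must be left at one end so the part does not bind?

ΔL = α·L₀·ΔT = 3.38×10⁻⁶ × 1100 mm × 371.0 K = 1.38 mm.

1.38 mm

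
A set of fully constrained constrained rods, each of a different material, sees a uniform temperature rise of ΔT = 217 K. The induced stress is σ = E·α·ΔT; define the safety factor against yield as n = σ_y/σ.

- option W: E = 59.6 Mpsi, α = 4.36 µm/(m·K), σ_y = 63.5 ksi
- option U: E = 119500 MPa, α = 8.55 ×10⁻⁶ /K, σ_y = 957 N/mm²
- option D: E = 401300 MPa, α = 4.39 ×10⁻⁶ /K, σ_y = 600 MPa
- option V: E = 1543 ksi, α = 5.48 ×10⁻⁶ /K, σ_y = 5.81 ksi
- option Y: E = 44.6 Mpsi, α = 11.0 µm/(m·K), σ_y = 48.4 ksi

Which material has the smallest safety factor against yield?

option Y

With everything in SI (GPa, ×10⁻⁶/K, MPa):
  option W: E = 410.9, α = 4.36, σ_y = 437.8 → σ = 389 MPa, n = 1.13
  option U: E = 119.5, α = 8.55, σ_y = 957.0 → σ = 222 MPa, n = 4.32
  option D: E = 401.3, α = 4.39, σ_y = 600.0 → σ = 382 MPa, n = 1.57
  option V: E = 10.64, α = 5.48, σ_y = 40.06 → σ = 12.7 MPa, n = 3.17
  option Y: E = 307.5, α = 11.0, σ_y = 333.7 → σ = 734 MPa, n = 0.455
Smallest n: option Y with n = 0.455.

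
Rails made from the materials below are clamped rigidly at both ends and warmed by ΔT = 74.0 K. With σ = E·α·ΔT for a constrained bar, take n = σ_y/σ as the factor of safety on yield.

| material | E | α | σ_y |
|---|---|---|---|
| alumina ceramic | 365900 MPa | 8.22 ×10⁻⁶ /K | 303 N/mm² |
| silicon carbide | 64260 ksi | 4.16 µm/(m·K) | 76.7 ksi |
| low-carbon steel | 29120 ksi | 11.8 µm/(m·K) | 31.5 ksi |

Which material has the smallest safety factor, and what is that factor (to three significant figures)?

low-carbon steel, n = 1.24

In consistent units (E in GPa, α in ×10⁻⁶/K, σ_y in MPa):
  alumina ceramic: E = 365.9, α = 8.22, σ_y = 303.0 → σ = 223 MPa, n = 1.36
  silicon carbide: E = 443.1, α = 4.16, σ_y = 528.8 → σ = 136 MPa, n = 3.88
  low-carbon steel: E = 200.8, α = 11.8, σ_y = 217.2 → σ = 175 MPa, n = 1.24
Low-carbon steel has the lowest safety factor, n = 1.24.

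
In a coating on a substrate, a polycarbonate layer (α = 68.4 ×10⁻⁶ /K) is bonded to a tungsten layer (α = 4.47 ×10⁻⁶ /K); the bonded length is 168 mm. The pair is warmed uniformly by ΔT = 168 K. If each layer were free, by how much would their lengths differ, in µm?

Δα = |68.4 − 4.47|×10⁻⁶/K = 63.9×10⁻⁶/K.
ΔL_mismatch = Δα·L·ΔT = 63.9×10⁻⁶ × 168.0 mm × 168.0 K = 1800 µm.

1800 µm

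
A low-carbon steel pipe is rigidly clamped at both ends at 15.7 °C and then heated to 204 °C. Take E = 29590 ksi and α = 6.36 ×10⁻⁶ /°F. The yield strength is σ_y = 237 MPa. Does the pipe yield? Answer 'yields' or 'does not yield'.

yields

E = 29590 ksi = 204.0 GPa.
α = 6.36×10⁻⁶/°F × 9/5 = 11.4×10⁻⁶/K.
ΔT = 188.3 K. Constrained thermal stress σ = E·α·ΔT = 204.0×10³ MPa × 11.4×10⁻⁶ × 188.3 = 440 MPa (compressive).
Compare to σ_y = 237 MPa: σ ≥ σ_y, so it yields.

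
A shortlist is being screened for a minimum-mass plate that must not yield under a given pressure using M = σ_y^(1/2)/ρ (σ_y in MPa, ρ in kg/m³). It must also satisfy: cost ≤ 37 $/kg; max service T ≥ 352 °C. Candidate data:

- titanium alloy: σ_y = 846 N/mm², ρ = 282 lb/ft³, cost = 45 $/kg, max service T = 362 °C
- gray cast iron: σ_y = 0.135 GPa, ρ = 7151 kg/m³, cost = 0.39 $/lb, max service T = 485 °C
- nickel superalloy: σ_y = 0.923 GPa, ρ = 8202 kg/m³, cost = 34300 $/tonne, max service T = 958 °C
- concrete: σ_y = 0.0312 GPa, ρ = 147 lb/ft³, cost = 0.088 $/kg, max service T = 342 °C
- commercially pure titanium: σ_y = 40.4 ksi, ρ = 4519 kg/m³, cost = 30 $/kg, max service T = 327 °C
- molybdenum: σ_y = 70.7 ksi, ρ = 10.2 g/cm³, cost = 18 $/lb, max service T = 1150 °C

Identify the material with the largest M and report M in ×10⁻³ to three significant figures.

Screen on constraints: cost ≤ 37 $/kg; max service T ≥ 352 °C. Survivors: gray cast iron, nickel superalloy.
Normalizing units and computing the index:
  gray cast iron: σ_y = 135.0 MPa, ρ = 7151 kg/m³
  nickel superalloy: σ_y = 923.0 MPa, ρ = 8202 kg/m³
  nickel superalloy: M = 3.70×10⁻³
  gray cast iron: M = 1.62×10⁻³
The maximum is for nickel superalloy.

nickel superalloy, M = 3.70×10⁻³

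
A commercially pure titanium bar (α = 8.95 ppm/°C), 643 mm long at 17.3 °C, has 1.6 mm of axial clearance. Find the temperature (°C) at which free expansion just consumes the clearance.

α·L₀·ΔT = 1.6 mm ⇒ ΔT = 1.6 / (8.95×10⁻⁶ × 643.0) = 278.0 K.
T = 17.3 + 278.0 = 295.3 °C.

295 °C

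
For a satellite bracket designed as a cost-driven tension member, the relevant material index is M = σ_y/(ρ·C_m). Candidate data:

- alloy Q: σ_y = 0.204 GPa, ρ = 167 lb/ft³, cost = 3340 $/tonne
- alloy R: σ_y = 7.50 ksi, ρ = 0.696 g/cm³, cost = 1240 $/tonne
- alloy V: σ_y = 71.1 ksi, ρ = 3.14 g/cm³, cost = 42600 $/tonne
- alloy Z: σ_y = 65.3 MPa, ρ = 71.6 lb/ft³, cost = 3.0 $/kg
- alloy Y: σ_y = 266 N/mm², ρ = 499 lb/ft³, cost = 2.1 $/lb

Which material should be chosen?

In SI units:
  alloy Q: σ_y = 204.0 MPa, ρ = 2675 kg/m³, cost = 3.340 $/kg
  alloy R: σ_y = 51.71 MPa, ρ = 696.0 kg/m³, cost = 1.240 $/kg
  alloy V: σ_y = 490.2 MPa, ρ = 3140 kg/m³, cost = 42.60 $/kg
  alloy Z: σ_y = 65.30 MPa, ρ = 1147 kg/m³, cost = 3.000 $/kg
  alloy Y: σ_y = 266.0 MPa, ρ = 7993 kg/m³, cost = 4.630 $/kg
  alloy R: M = 59.9 kN·m per $
  alloy Q: M = 22.8 kN·m per $
  alloy Z: M = 19.0 kN·m per $
  alloy Y: M = 7.19 kN·m per $
  alloy V: M = 3.66 kN·m per $
Alloy R ranks first.

alloy R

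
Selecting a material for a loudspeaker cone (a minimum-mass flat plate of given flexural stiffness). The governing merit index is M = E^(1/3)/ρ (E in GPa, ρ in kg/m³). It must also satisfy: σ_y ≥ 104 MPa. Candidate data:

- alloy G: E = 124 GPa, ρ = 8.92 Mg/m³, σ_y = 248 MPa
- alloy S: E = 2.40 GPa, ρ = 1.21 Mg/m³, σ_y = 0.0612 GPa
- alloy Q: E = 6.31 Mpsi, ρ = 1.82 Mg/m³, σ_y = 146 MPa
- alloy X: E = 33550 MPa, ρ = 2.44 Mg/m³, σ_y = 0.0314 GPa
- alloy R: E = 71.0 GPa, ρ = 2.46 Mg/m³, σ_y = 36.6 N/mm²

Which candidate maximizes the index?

alloy Q

Screen on constraints: σ_y ≥ 104 MPa. Survivors: alloy G, alloy Q.
After converting to SI:
  alloy G: E = 124.0 GPa, ρ = 8920 kg/m³
  alloy Q: E = 43.51 GPa, ρ = 1820 kg/m³
  alloy Q: M = 1.93×10⁻³
  alloy G: M = 0.559×10⁻³
Alloy Q has the largest M.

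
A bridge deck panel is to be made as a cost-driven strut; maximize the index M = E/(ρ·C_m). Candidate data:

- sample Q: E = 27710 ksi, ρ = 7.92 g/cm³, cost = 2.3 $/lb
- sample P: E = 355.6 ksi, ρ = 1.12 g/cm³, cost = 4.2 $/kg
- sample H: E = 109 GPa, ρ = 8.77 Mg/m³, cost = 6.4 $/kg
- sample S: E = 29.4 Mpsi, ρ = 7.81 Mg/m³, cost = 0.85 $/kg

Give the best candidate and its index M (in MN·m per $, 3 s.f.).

Convert each candidate to consistent units, then evaluate M:
  sample Q: E = 191.1 GPa, ρ = 7920 kg/m³, cost = 5.071 $/kg
  sample P: E = 2.452 GPa, ρ = 1120 kg/m³, cost = 4.200 $/kg
  sample H: E = 109.0 GPa, ρ = 8770 kg/m³, cost = 6.400 $/kg
  sample S: E = 202.7 GPa, ρ = 7810 kg/m³, cost = 0.8500 $/kg
  sample S: M = 30.5 MN·m per $
  sample Q: M = 4.76 MN·m per $
  sample H: M = 1.94 MN·m per $
  sample P: M = 0.521 MN·m per $
Sample S has the largest M.

sample S, M = 30.5 MN·m per $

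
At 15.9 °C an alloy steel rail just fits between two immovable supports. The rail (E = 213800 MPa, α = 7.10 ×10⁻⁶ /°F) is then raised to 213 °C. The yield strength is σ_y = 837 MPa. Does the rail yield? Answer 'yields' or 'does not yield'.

E = 213800 MPa = 213.8 GPa.
α = 7.10×10⁻⁶/°F × 9/5 = 12.8×10⁻⁶/K.
ΔT = 197.1 K. Constrained thermal stress σ = E·α·ΔT = 213.8×10³ MPa × 12.8×10⁻⁶ × 197.1 = 539 MPa (compressive).
Compare to σ_y = 837 MPa: σ < σ_y, so it does not yield.

does not yield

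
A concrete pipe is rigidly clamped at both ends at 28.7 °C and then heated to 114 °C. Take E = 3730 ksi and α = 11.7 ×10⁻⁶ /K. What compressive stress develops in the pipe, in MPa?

25.7 MPa

E = 3730 ksi = 25.72 GPa.
ΔT = 85.30 K. Constrained thermal stress σ = E·α·ΔT = 25.72×10³ MPa × 11.7×10⁻⁶ × 85.30 = 25.7 MPa (compressive).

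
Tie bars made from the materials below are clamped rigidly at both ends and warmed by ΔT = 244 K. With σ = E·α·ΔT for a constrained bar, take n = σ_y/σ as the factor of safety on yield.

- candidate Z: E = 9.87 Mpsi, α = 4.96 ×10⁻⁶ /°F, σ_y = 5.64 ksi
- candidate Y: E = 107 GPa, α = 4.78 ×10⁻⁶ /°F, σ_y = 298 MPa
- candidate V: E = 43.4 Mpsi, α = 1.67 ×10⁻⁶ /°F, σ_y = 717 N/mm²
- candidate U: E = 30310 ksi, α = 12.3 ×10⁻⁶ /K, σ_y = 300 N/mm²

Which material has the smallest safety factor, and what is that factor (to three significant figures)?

Converting E to GPa, α to ×10⁻⁶/K, σ_y to MPa, then σ and n for each:
  candidate Z: E = 68.05, α = 8.93, σ_y = 38.89 → σ = 148 MPa, n = 0.262
  candidate Y: E = 107.0, α = 8.60, σ_y = 298.0 → σ = 225 MPa, n = 1.33
  candidate V: E = 299.2, α = 3.01, σ_y = 717.0 → σ = 219 MPa, n = 3.27
  candidate U: E = 209.0, α = 12.3, σ_y = 300.0 → σ = 627 MPa, n = 0.478
Candidate Z has the lowest safety factor, n = 0.262.

candidate Z, n = 0.262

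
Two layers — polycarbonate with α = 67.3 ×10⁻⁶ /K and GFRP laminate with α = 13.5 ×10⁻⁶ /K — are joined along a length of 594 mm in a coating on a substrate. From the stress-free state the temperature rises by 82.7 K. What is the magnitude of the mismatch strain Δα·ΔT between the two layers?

Δα = |67.3 − 13.5|×10⁻⁶/K = 53.8×10⁻⁶/K.
Mismatch strain = Δα·ΔT = 53.8×10⁻⁶ × 82.7 = 4.45×10⁻³.

4.45×10⁻³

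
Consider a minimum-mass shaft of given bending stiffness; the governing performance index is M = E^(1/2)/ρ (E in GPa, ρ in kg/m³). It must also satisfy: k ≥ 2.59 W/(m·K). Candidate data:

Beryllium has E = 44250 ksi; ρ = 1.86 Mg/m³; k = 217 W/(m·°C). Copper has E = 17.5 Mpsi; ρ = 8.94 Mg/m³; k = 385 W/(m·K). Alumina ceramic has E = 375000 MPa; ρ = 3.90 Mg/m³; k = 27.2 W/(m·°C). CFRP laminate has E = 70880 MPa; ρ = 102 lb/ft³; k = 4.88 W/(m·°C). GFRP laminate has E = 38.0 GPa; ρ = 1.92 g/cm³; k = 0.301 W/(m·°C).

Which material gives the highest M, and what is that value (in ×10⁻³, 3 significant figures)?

beryllium, M = 9.39×10⁻³

Screen on constraints: k ≥ 2.59 W/(m·K). Survivors: beryllium, copper, alumina ceramic, CFRP laminate.
Convert each candidate to consistent units, then evaluate M:
  beryllium: E = 305.1 GPa, ρ = 1860 kg/m³
  copper: E = 120.7 GPa, ρ = 8940 kg/m³
  alumina ceramic: E = 375.0 GPa, ρ = 3900 kg/m³
  CFRP laminate: E = 70.88 GPa, ρ = 1634 kg/m³
  beryllium: M = 9.39×10⁻³
  CFRP laminate: M = 5.15×10⁻³
  alumina ceramic: M = 4.97×10⁻³
  copper: M = 1.23×10⁻³
The maximum is for beryllium.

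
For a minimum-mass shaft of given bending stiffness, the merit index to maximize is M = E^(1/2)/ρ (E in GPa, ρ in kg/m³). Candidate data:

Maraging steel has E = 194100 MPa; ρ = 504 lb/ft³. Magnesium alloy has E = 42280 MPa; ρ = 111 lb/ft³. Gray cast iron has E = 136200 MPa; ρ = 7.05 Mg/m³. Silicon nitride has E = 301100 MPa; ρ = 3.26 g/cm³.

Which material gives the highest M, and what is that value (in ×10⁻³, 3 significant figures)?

silicon nitride, M = 5.32×10⁻³

Putting every candidate on a common basis:
  maraging steel: E = 194.1 GPa, ρ = 8073 kg/m³
  magnesium alloy: E = 42.28 GPa, ρ = 1778 kg/m³
  gray cast iron: E = 136.2 GPa, ρ = 7050 kg/m³
  silicon nitride: E = 301.1 GPa, ρ = 3260 kg/m³
  silicon nitride: M = 5.32×10⁻³
  magnesium alloy: M = 3.66×10⁻³
  maraging steel: M = 1.73×10⁻³
  gray cast iron: M = 1.66×10⁻³
The maximum is for silicon nitride.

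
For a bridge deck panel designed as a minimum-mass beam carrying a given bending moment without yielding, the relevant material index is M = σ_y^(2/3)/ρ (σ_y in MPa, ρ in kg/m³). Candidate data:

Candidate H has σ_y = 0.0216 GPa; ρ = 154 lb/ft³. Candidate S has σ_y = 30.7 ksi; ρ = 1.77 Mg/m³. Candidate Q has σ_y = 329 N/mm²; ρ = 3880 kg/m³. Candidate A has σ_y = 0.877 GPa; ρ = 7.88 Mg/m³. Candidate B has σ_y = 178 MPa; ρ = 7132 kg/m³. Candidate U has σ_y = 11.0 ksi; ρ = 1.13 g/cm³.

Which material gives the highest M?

candidate S

In SI units:
  candidate H: σ_y = 21.60 MPa, ρ = 2467 kg/m³
  candidate S: σ_y = 211.7 MPa, ρ = 1770 kg/m³
  candidate Q: σ_y = 329.0 MPa, ρ = 3880 kg/m³
  candidate A: σ_y = 877.0 MPa, ρ = 7880 kg/m³
  candidate B: σ_y = 178.0 MPa, ρ = 7132 kg/m³
  candidate U: σ_y = 75.84 MPa, ρ = 1130 kg/m³
  candidate S: M = 20.1×10⁻³
  candidate U: M = 15.9×10⁻³
  candidate Q: M = 12.3×10⁻³
  candidate A: M = 11.6×10⁻³
  candidate B: M = 4.44×10⁻³
  candidate H: M = 3.14×10⁻³
Candidate S has the largest M.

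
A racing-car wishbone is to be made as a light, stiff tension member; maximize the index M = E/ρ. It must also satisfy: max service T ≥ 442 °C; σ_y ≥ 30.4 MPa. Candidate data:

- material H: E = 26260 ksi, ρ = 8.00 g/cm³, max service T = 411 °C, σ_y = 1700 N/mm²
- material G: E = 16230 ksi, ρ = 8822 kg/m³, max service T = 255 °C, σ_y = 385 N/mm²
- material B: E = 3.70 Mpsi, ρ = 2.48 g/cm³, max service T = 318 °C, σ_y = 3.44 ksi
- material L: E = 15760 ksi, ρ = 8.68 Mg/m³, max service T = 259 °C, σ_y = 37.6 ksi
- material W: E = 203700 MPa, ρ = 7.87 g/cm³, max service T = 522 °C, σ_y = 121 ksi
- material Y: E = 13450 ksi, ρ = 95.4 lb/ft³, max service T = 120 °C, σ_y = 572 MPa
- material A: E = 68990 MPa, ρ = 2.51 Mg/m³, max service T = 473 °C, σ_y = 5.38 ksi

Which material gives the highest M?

Screen on constraints: max service T ≥ 442 °C; σ_y ≥ 30.4 MPa. Survivors: material W, material A.
Putting every candidate on a common basis:
  material W: E = 203.7 GPa, ρ = 7870 kg/m³
  material A: E = 68.99 GPa, ρ = 2510 kg/m³
  material A: M = 27.5 MN·m/kg
  material W: M = 25.9 MN·m/kg
Highest index: material A.

material A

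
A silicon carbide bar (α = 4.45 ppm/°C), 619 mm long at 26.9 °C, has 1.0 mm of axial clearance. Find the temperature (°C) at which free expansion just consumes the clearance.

α·L₀·ΔT = 1.0 mm ⇒ ΔT = 1.0 / (4.45×10⁻⁶ × 619.0) = 363.0 K.
T = 26.9 + 363.0 = 389.9 °C.

390 °C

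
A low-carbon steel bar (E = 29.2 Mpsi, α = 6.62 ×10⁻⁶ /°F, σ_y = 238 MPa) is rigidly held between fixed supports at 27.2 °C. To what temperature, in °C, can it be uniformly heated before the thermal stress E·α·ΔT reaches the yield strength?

E = 29.2 Mpsi = 201.3 GPa.
α = 6.62×10⁻⁶/°F × 9/5 = 11.9×10⁻⁶/K.
E·α·ΔT = 238.0 MPa ⇒ ΔT = 238.0 / (201.3×10³ × 11.9×10⁻⁶) = 99.21 K.
T = 27.2 + 99.21 = 126.4 °C.

126 °C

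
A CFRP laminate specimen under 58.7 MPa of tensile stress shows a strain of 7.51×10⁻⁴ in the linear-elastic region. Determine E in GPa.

78.2 GPa

E = σ/ε = 58.7 MPa / 7.51×10⁻⁴ = 78160 MPa = 78.2 GPa.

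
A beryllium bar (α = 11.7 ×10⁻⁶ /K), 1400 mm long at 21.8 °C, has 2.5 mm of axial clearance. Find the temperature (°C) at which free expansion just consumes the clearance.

α·L₀·ΔT = 2.5 mm ⇒ ΔT = 2.5 / (11.7×10⁻⁶ × 1400.0) = 152.6 K.
T = 21.8 + 152.6 = 174.4 °C.

174 °C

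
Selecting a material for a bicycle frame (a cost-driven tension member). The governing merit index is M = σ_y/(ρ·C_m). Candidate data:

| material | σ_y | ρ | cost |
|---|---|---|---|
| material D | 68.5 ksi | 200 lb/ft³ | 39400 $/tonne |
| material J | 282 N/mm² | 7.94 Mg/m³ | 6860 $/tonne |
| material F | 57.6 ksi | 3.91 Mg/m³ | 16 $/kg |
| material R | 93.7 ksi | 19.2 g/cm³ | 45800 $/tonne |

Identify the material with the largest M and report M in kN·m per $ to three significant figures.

material F, M = 6.35 kN·m per $

Convert each candidate to consistent units, then evaluate M:
  material D: σ_y = 472.3 MPa, ρ = 3204 kg/m³, cost = 39.40 $/kg
  material J: σ_y = 282.0 MPa, ρ = 7940 kg/m³, cost = 6.860 $/kg
  material F: σ_y = 397.1 MPa, ρ = 3910 kg/m³, cost = 16.00 $/kg
  material R: σ_y = 646.0 MPa, ρ = 19200 kg/m³, cost = 45.80 $/kg
  material F: M = 6.35 kN·m per $
  material J: M = 5.18 kN·m per $
  material D: M = 3.74 kN·m per $
  material R: M = 0.735 kN·m per $
Highest index: material F.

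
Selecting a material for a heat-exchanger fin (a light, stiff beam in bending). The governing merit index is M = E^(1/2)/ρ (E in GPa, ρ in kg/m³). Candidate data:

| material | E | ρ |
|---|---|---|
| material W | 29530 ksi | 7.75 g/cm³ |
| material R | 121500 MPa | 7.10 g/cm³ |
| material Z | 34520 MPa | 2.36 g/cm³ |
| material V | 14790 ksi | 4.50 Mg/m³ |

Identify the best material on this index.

After converting to SI:
  material W: E = 203.6 GPa, ρ = 7750 kg/m³
  material R: E = 121.5 GPa, ρ = 7100 kg/m³
  material Z: E = 34.52 GPa, ρ = 2360 kg/m³
  material V: E = 102.0 GPa, ρ = 4500 kg/m³
  material Z: M = 2.49×10⁻³
  material V: M = 2.24×10⁻³
  material W: M = 1.84×10⁻³
  material R: M = 1.55×10⁻³
Material Z has the largest M.

material Z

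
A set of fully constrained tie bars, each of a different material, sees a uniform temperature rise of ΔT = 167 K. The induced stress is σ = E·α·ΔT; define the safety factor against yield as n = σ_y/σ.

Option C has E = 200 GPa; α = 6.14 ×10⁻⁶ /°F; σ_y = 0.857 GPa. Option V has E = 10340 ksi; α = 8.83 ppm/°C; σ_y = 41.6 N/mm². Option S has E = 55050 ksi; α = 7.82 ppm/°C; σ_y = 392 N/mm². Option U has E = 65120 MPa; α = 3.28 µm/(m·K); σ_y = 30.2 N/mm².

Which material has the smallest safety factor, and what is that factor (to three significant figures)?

option V, n = 0.396

In consistent units (E in GPa, α in ×10⁻⁶/K, σ_y in MPa):
  option C: E = 200.0, α = 11.1, σ_y = 857.0 → σ = 369 MPa, n = 2.32
  option V: E = 71.29, α = 8.83, σ_y = 41.60 → σ = 105 MPa, n = 0.396
  option S: E = 379.6, α = 7.82, σ_y = 392.0 → σ = 496 MPa, n = 0.791
  option U: E = 65.12, α = 3.28, σ_y = 30.20 → σ = 35.7 MPa, n = 0.847
Smallest n: option V with n = 0.396.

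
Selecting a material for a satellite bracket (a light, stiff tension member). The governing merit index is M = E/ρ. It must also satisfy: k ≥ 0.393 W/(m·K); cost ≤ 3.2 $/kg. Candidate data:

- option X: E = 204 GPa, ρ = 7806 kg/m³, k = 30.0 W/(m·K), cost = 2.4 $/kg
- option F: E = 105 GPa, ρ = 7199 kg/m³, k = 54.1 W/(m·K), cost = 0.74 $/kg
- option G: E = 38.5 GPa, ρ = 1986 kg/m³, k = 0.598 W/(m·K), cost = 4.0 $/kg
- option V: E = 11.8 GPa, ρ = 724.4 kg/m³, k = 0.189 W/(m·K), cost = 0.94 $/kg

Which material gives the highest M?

Screen on constraints: k ≥ 0.393 W/(m·K); cost ≤ 3.2 $/kg. Survivors: option X, option F.
Computing M directly (units already consistent):
  option X: M = 26.1 MN·m/kg
  option F: M = 14.6 MN·m/kg
Highest index: option X.

option X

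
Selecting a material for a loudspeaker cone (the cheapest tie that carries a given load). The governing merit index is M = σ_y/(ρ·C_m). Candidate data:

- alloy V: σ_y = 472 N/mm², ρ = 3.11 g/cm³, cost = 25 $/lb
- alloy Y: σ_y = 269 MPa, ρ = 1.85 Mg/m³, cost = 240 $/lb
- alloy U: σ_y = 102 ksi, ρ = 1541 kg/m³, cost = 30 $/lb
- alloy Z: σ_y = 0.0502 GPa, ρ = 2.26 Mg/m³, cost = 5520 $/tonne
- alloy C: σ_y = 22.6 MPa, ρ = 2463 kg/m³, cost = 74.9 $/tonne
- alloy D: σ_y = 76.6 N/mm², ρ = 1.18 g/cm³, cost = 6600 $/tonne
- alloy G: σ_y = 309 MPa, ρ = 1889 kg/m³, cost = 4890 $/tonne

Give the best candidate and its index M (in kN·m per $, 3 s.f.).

alloy C, M = 123 kN·m per $

Convert each candidate to consistent units, then evaluate M:
  alloy V: σ_y = 472.0 MPa, ρ = 3110 kg/m³, cost = 55.11 $/kg
  alloy Y: σ_y = 269.0 MPa, ρ = 1850 kg/m³, cost = 529.1 $/kg
  alloy U: σ_y = 703.3 MPa, ρ = 1541 kg/m³, cost = 66.14 $/kg
  alloy Z: σ_y = 50.20 MPa, ρ = 2260 kg/m³, cost = 5.520 $/kg
  alloy C: σ_y = 22.60 MPa, ρ = 2463 kg/m³, cost = 0.07490 $/kg
  alloy D: σ_y = 76.60 MPa, ρ = 1180 kg/m³, cost = 6.600 $/kg
  alloy G: σ_y = 309.0 MPa, ρ = 1889 kg/m³, cost = 4.890 $/kg
  alloy C: M = 123 kN·m per $
  alloy G: M = 33.5 kN·m per $
  alloy D: M = 9.84 kN·m per $
  alloy U: M = 6.90 kN·m per $
  alloy Z: M = 4.02 kN·m per $
  alloy V: M = 2.75 kN·m per $
  alloy Y: M = 0.275 kN·m per $
Alloy C has the largest M.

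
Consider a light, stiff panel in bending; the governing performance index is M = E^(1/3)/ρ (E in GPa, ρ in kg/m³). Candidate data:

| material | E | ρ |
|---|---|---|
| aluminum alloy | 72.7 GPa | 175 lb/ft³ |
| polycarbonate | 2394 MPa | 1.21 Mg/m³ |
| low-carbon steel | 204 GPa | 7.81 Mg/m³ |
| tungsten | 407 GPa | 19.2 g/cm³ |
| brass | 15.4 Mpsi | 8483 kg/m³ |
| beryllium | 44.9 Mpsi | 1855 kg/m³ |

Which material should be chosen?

Normalizing units and computing the index:
  aluminum alloy: E = 72.70 GPa, ρ = 2803 kg/m³
  polycarbonate: E = 2.394 GPa, ρ = 1210 kg/m³
  low-carbon steel: E = 204.0 GPa, ρ = 7810 kg/m³
  tungsten: E = 407.0 GPa, ρ = 19200 kg/m³
  brass: E = 106.2 GPa, ρ = 8483 kg/m³
  beryllium: E = 309.6 GPa, ρ = 1855 kg/m³
  beryllium: M = 3.65×10⁻³
  aluminum alloy: M = 1.49×10⁻³
  polycarbonate: M = 1.11×10⁻³
  low-carbon steel: M = 0.754×10⁻³
  brass: M = 0.558×10⁻³
  tungsten: M = 0.386×10⁻³
Beryllium ranks first.

beryllium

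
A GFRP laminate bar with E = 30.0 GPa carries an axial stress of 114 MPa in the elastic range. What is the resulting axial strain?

ε = σ/E = 114 / 30000 = 3.80×10⁻³.

3.80×10⁻³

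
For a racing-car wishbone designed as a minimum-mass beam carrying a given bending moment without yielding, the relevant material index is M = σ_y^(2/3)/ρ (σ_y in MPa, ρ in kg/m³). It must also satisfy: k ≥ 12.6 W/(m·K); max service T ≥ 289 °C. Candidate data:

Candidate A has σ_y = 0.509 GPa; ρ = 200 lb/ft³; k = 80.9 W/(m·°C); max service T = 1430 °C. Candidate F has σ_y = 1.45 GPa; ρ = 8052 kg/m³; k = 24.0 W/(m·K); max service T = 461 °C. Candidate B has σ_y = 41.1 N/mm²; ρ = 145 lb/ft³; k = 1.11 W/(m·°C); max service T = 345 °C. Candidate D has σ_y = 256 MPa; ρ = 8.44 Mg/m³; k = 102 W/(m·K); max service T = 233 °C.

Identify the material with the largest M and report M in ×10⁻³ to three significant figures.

candidate A, M = 19.9×10⁻³

Screen on constraints: k ≥ 12.6 W/(m·K); max service T ≥ 289 °C. Survivors: candidate A, candidate F.
Normalizing units and computing the index:
  candidate A: σ_y = 509.0 MPa, ρ = 3204 kg/m³
  candidate F: σ_y = 1450 MPa, ρ = 8052 kg/m³
  candidate A: M = 19.9×10⁻³
  candidate F: M = 15.9×10⁻³
The maximum is for candidate A.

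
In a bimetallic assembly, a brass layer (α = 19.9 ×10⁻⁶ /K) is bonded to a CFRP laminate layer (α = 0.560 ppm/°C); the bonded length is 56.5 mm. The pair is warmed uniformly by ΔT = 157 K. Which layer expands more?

brass

α(brass) = 19.9×10⁻⁶/K vs α(CFRP laminate) = 0.560×10⁻⁶/K.
Higher α expands more for the same ΔT: brass.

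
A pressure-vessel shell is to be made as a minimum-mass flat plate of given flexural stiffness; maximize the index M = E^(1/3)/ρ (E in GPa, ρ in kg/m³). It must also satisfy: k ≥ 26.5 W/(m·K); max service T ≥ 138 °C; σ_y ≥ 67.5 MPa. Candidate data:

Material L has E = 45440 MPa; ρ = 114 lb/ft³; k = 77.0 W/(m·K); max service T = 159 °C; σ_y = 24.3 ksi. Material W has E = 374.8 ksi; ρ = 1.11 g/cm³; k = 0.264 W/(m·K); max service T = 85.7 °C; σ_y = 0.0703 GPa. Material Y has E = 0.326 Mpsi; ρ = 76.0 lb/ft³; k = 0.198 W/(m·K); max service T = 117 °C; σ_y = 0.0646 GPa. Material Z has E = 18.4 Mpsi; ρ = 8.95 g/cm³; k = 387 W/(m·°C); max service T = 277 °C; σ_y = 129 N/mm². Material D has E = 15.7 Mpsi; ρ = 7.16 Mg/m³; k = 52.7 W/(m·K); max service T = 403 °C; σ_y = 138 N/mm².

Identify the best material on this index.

Screen on constraints: k ≥ 26.5 W/(m·K); max service T ≥ 138 °C; σ_y ≥ 67.5 MPa. Survivors: material L, material Z, material D.
In SI units:
  material L: E = 45.44 GPa, ρ = 1826 kg/m³
  material Z: E = 126.9 GPa, ρ = 8950 kg/m³
  material D: E = 108.2 GPa, ρ = 7160 kg/m³
  material L: M = 1.95×10⁻³
  material D: M = 0.666×10⁻³
  material Z: M = 0.561×10⁻³
Highest index: material L.

material L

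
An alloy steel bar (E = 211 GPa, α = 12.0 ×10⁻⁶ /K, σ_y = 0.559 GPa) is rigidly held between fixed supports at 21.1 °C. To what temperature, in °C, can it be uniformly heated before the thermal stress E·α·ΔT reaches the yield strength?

242 °C

σ_y = 0.559 GPa = 559.0 MPa.
E·α·ΔT = 559.0 MPa ⇒ ΔT = 559.0 / (211.0×10³ × 12.0×10⁻⁶) = 220.8 K.
T = 21.1 + 220.8 = 241.9 °C.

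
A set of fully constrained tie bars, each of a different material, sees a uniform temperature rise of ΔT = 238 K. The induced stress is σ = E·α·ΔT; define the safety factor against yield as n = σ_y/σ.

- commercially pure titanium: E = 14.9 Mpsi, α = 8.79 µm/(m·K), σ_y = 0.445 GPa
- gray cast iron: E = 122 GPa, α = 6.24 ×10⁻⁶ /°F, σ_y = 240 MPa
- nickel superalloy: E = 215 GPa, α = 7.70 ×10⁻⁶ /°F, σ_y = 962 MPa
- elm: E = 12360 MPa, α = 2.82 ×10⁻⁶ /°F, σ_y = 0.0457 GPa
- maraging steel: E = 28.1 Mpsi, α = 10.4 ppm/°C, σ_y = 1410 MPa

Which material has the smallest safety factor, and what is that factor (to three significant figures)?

gray cast iron, n = 0.736

Converting E to GPa, α to ×10⁻⁶/K, σ_y to MPa, then σ and n for each:
  commercially pure titanium: E = 102.7, α = 8.79, σ_y = 445.0 → σ = 215 MPa, n = 2.07
  gray cast iron: E = 122.0, α = 11.2, σ_y = 240.0 → σ = 326 MPa, n = 0.736
  nickel superalloy: E = 215.0, α = 13.9, σ_y = 962.0 → σ = 709 MPa, n = 1.36
  elm: E = 12.36, α = 5.08, σ_y = 45.70 → σ = 14.9 MPa, n = 3.06
  maraging steel: E = 193.7, α = 10.4, σ_y = 1410 → σ = 480 MPa, n = 2.94
Gray cast iron has the lowest safety factor, n = 0.736.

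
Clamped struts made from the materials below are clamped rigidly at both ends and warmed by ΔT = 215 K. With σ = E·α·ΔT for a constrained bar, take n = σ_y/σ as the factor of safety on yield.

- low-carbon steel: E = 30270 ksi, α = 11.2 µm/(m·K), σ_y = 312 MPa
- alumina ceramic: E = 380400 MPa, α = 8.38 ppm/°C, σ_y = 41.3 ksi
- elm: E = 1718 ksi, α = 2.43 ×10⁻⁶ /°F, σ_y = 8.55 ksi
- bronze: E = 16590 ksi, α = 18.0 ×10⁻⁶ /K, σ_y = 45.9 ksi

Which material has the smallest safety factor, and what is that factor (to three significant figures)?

alumina ceramic, n = 0.415

Converting E to GPa, α to ×10⁻⁶/K, σ_y to MPa, then σ and n for each:
  low-carbon steel: E = 208.7, α = 11.2, σ_y = 312.0 → σ = 503 MPa, n = 0.621
  alumina ceramic: E = 380.4, α = 8.38, σ_y = 284.8 → σ = 685 MPa, n = 0.415
  elm: E = 11.85, α = 4.37, σ_y = 58.95 → σ = 11.1 MPa, n = 5.29
  bronze: E = 114.4, α = 18.0, σ_y = 316.5 → σ = 443 MPa, n = 0.715
Smallest n: alumina ceramic with n = 0.415.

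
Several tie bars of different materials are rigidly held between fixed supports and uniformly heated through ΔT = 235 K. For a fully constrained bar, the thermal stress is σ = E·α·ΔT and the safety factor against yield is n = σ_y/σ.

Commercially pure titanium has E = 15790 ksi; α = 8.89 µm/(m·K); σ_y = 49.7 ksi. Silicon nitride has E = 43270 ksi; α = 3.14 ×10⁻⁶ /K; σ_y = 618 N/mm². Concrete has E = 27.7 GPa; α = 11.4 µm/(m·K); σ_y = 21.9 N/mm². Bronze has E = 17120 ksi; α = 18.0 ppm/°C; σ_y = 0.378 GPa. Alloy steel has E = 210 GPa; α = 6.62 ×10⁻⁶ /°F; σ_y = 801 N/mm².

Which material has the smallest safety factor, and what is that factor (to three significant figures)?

concrete, n = 0.295

Converting E to GPa, α to ×10⁻⁶/K, σ_y to MPa, then σ and n for each:
  commercially pure titanium: E = 108.9, α = 8.89, σ_y = 342.7 → σ = 227 MPa, n = 1.51
  silicon nitride: E = 298.3, α = 3.14, σ_y = 618.0 → σ = 220 MPa, n = 2.81
  concrete: E = 27.70, α = 11.4, σ_y = 21.90 → σ = 74.2 MPa, n = 0.295
  bronze: E = 118.0, α = 18.0, σ_y = 378.0 → σ = 499 MPa, n = 0.757
  alloy steel: E = 210.0, α = 11.9, σ_y = 801.0 → σ = 588 MPa, n = 1.36
The minimum is concrete at n = 0.295.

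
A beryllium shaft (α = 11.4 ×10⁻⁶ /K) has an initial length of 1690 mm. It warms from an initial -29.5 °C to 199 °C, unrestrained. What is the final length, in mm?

ΔT = 199 − (-29.5) = 228.5 K.
ΔL = α·L₀·ΔT = 11.4×10⁻⁶ × 1690 mm × 228.5 K = 4.40 mm.
L = L₀ + ΔL = 1690 + 4.40 = 1694.4 mm.

1694.4 mm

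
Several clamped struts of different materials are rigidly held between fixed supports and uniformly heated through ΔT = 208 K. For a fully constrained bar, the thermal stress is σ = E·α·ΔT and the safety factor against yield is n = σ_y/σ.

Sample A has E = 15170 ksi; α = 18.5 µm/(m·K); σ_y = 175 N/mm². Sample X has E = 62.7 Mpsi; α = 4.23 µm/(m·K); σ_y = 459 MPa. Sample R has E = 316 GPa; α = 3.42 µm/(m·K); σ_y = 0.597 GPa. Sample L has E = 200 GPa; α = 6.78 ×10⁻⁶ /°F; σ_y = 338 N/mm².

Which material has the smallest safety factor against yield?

sample A

With everything in SI (GPa, ×10⁻⁶/K, MPa):
  sample A: E = 104.6, α = 18.5, σ_y = 175.0 → σ = 402 MPa, n = 0.435
  sample X: E = 432.3, α = 4.23, σ_y = 459.0 → σ = 380 MPa, n = 1.21
  sample R: E = 316.0, α = 3.42, σ_y = 597.0 → σ = 225 MPa, n = 2.66
  sample L: E = 200.0, α = 12.2, σ_y = 338.0 → σ = 508 MPa, n = 0.666
The minimum is sample A at n = 0.435.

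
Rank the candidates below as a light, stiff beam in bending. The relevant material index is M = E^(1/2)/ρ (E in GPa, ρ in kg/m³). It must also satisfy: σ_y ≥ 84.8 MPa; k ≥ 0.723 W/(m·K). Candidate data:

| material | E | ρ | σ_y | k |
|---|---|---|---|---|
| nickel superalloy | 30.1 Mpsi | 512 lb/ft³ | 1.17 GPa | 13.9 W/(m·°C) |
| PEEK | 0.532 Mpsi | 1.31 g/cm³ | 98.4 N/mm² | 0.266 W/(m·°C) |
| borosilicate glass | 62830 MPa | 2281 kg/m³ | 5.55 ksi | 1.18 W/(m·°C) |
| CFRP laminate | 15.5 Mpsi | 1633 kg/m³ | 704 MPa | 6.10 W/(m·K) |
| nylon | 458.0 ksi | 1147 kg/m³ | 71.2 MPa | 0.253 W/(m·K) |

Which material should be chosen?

CFRP laminate

Screen on constraints: σ_y ≥ 84.8 MPa; k ≥ 0.723 W/(m·K). Survivors: nickel superalloy, CFRP laminate.
Normalizing units and computing the index:
  nickel superalloy: E = 207.5 GPa, ρ = 8201 kg/m³
  CFRP laminate: E = 106.9 GPa, ρ = 1633 kg/m³
  CFRP laminate: M = 6.33×10⁻³
  nickel superalloy: M = 1.76×10⁻³
CFRP laminate ranks first.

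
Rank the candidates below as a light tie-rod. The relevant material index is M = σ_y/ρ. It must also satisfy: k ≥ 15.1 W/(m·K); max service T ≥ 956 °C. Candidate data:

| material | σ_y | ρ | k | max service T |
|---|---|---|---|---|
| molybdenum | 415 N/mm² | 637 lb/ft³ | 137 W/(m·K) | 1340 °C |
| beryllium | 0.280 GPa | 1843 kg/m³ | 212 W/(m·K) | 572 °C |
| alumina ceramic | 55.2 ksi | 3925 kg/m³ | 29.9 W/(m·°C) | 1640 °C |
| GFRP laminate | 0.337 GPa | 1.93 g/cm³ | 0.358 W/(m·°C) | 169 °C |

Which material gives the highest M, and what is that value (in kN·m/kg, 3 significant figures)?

alumina ceramic, M = 97.0 kN·m/kg

Screen on constraints: k ≥ 15.1 W/(m·K); max service T ≥ 956 °C. Survivors: molybdenum, alumina ceramic.
Convert each candidate to consistent units, then evaluate M:
  molybdenum: σ_y = 415.0 MPa, ρ = 10200 kg/m³
  alumina ceramic: σ_y = 380.6 MPa, ρ = 3925 kg/m³
  alumina ceramic: M = 97.0 kN·m/kg
  molybdenum: M = 40.7 kN·m/kg
The maximum is for alumina ceramic.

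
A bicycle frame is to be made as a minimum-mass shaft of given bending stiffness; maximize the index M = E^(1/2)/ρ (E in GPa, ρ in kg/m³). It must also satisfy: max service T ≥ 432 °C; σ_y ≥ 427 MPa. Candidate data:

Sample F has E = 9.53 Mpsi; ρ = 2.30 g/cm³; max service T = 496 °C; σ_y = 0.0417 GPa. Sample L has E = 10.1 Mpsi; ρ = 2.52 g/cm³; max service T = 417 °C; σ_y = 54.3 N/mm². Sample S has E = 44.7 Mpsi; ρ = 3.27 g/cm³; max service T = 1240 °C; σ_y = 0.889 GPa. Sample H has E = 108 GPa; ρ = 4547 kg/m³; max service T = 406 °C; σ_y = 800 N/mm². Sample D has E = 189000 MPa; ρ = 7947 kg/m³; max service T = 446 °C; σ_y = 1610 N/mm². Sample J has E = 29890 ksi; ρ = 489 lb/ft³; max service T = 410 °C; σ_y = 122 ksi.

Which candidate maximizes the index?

sample S

Screen on constraints: max service T ≥ 432 °C; σ_y ≥ 427 MPa. Survivors: sample S, sample D.
In SI units:
  sample S: E = 308.2 GPa, ρ = 3270 kg/m³
  sample D: E = 189.0 GPa, ρ = 7947 kg/m³
  sample S: M = 5.37×10⁻³
  sample D: M = 1.73×10⁻³
Sample S has the largest M.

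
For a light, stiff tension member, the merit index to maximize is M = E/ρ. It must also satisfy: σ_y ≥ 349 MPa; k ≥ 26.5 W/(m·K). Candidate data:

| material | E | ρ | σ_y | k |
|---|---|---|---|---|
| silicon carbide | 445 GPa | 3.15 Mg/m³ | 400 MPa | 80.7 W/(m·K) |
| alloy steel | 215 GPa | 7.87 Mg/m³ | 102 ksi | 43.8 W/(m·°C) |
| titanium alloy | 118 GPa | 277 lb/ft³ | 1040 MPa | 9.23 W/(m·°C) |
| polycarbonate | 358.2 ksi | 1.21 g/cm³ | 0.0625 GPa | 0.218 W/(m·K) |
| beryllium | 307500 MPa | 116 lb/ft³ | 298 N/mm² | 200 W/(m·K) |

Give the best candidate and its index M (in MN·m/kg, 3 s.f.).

Screen on constraints: σ_y ≥ 349 MPa; k ≥ 26.5 W/(m·K). Survivors: silicon carbide, alloy steel.
In SI units:
  silicon carbide: E = 445.0 GPa, ρ = 3150 kg/m³
  alloy steel: E = 215.0 GPa, ρ = 7870 kg/m³
  silicon carbide: M = 141 MN·m/kg
  alloy steel: M = 27.3 MN·m/kg
Highest index: silicon carbide.

silicon carbide, M = 141 MN·m/kg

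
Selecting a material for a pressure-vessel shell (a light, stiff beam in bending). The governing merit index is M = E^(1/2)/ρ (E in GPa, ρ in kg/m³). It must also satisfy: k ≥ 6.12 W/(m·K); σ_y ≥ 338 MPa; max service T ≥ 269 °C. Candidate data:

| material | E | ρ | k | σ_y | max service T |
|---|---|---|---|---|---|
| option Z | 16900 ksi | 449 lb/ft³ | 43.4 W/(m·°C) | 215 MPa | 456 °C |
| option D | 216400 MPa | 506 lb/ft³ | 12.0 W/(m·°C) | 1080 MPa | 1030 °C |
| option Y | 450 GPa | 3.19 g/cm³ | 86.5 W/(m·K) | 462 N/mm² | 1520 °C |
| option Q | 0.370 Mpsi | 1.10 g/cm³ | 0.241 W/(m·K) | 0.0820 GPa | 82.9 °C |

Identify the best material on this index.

Screen on constraints: k ≥ 6.12 W/(m·K); σ_y ≥ 338 MPa; max service T ≥ 269 °C. Survivors: option D, option Y.
In SI units:
  option D: E = 216.4 GPa, ρ = 8105 kg/m³
  option Y: E = 450.0 GPa, ρ = 3190 kg/m³
  option Y: M = 6.65×10⁻³
  option D: M = 1.81×10⁻³
Option Y ranks first.

option Y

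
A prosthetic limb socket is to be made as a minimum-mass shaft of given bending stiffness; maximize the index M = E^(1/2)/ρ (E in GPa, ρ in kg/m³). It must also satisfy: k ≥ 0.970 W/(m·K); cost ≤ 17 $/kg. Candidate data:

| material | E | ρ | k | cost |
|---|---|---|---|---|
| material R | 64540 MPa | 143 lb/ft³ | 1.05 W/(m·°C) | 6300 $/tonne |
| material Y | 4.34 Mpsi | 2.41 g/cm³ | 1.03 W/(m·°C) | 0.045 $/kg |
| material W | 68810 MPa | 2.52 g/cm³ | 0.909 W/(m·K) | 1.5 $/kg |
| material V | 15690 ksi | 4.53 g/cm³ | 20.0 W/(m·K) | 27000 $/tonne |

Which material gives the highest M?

material R

Screen on constraints: k ≥ 0.970 W/(m·K); cost ≤ 17 $/kg. Survivors: material R, material Y.
Normalizing units and computing the index:
  material R: E = 64.54 GPa, ρ = 2291 kg/m³
  material Y: E = 29.92 GPa, ρ = 2410 kg/m³
  material R: M = 3.51×10⁻³
  material Y: M = 2.27×10⁻³
The maximum is for material R.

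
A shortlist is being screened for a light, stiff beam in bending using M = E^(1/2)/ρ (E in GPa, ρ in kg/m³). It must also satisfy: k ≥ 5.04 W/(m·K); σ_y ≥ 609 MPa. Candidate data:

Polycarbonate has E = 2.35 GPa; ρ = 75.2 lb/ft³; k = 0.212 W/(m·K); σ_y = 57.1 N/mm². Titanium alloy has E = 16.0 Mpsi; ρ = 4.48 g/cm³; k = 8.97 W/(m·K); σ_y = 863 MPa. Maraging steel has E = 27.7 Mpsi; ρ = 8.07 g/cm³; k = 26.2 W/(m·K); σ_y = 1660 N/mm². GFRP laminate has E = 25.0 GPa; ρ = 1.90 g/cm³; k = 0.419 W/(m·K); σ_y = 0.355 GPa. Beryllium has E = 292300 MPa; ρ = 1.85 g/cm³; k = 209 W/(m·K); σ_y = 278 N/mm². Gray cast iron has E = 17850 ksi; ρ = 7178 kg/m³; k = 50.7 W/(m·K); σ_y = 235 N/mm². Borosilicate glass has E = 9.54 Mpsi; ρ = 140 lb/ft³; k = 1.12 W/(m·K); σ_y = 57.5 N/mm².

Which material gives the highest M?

Screen on constraints: k ≥ 5.04 W/(m·K); σ_y ≥ 609 MPa. Survivors: titanium alloy, maraging steel.
After converting to SI:
  titanium alloy: E = 110.3 GPa, ρ = 4480 kg/m³
  maraging steel: E = 191.0 GPa, ρ = 8070 kg/m³
  titanium alloy: M = 2.34×10⁻³
  maraging steel: M = 1.71×10⁻³
The maximum is for titanium alloy.

titanium alloy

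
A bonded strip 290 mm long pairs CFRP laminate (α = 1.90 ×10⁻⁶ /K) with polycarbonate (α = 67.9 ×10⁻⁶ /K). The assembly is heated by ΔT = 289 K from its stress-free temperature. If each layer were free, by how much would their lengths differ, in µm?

Δα = |1.90 − 67.9|×10⁻⁶/K = 66.0×10⁻⁶/K.
ΔL_mismatch = Δα·L·ΔT = 66.0×10⁻⁶ × 290.0 mm × 289.0 K = 5530 µm.

5530 µm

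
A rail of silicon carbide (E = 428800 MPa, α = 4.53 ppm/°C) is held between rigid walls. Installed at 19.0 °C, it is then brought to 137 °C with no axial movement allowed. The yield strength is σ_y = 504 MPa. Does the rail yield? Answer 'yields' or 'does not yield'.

E = 428800 MPa = 428.8 GPa.
ΔT = 118.0 K. Constrained thermal stress σ = E·α·ΔT = 428.8×10³ MPa × 4.53×10⁻⁶ × 118.0 = 229 MPa (compressive).
Compare to σ_y = 504 MPa: σ < σ_y, so it does not yield.

does not yield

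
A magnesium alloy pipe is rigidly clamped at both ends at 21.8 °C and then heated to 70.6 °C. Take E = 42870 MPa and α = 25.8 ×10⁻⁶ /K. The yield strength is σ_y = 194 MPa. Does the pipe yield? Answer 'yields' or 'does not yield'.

does not yield

E = 42870 MPa = 42.87 GPa.
ΔT = 48.80 K. Constrained thermal stress σ = E·α·ΔT = 42.87×10³ MPa × 25.8×10⁻⁶ × 48.80 = 54.0 MPa (compressive).
Compare to σ_y = 194 MPa: σ < σ_y, so it does not yield.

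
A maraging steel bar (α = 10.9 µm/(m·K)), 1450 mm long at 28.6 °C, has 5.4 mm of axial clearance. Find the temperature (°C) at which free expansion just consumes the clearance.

α·L₀·ΔT = 5.4 mm ⇒ ΔT = 5.4 / (10.9×10⁻⁶ × 1450.0) = 341.7 K.
T = 28.6 + 341.7 = 370.3 °C.

370 °C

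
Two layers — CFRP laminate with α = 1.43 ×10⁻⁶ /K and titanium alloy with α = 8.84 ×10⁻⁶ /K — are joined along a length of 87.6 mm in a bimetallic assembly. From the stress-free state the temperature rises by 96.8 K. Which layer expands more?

titanium alloy

α(CFRP laminate) = 1.43×10⁻⁶/K vs α(titanium alloy) = 8.84×10⁻⁶/K.
Higher α expands more for the same ΔT: titanium alloy.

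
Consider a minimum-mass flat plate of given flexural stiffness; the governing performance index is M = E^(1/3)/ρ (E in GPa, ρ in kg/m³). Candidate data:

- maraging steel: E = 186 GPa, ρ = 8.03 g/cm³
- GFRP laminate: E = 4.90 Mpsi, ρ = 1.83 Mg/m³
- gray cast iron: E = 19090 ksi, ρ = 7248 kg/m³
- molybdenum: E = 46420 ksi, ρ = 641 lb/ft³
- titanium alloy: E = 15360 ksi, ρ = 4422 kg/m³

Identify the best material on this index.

GFRP laminate

Putting every candidate on a common basis:
  maraging steel: E = 186.0 GPa, ρ = 8030 kg/m³
  GFRP laminate: E = 33.78 GPa, ρ = 1830 kg/m³
  gray cast iron: E = 131.6 GPa, ρ = 7248 kg/m³
  molybdenum: E = 320.1 GPa, ρ = 10270 kg/m³
  titanium alloy: E = 105.9 GPa, ρ = 4422 kg/m³
  GFRP laminate: M = 1.77×10⁻³
  titanium alloy: M = 1.07×10⁻³
  maraging steel: M = 0.711×10⁻³
  gray cast iron: M = 0.702×10⁻³
  molybdenum: M = 0.666×10⁻³
The maximum is for GFRP laminate.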